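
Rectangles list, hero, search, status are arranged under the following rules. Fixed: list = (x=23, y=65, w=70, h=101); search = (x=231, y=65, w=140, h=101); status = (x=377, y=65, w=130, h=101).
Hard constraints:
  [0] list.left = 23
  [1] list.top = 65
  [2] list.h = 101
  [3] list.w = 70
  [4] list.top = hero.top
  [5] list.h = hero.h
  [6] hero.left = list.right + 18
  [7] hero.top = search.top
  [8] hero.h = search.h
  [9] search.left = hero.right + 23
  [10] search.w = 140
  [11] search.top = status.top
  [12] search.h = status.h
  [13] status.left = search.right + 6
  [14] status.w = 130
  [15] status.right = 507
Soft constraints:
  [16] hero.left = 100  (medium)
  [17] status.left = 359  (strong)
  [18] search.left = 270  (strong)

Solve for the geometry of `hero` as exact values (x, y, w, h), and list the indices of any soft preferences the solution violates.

hero = (x=111, y=65, w=97, h=101)
violated soft preferences: 16, 17, 18

1. hero.y = 65  [list.top = hero.top]
2. hero.h = 101  [list.h = hero.h]
3. hero.x = 111  [hero.left = list.right + 18]
4. hero.w = 97  [search.left = hero.right + 23]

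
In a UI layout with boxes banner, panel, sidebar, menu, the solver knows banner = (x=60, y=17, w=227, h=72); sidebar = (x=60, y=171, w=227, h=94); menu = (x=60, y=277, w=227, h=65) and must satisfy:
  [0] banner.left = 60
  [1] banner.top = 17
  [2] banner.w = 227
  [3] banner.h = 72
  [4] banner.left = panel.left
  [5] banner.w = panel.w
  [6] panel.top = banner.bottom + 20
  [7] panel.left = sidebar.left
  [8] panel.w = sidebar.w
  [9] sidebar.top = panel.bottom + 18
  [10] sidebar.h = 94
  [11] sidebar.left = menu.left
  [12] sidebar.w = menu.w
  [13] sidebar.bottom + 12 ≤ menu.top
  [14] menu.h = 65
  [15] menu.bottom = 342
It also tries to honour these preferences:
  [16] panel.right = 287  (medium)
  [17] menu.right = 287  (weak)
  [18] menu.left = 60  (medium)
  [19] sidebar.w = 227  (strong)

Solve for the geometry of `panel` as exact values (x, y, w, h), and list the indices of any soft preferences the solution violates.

panel = (x=60, y=109, w=227, h=44)
violated soft preferences: none

1. panel.x = 60  [banner.left = panel.left]
2. panel.w = 227  [banner.w = panel.w]
3. panel.y = 109  [panel.top = banner.bottom + 20]
4. panel.h = 44  [sidebar.top = panel.bottom + 18]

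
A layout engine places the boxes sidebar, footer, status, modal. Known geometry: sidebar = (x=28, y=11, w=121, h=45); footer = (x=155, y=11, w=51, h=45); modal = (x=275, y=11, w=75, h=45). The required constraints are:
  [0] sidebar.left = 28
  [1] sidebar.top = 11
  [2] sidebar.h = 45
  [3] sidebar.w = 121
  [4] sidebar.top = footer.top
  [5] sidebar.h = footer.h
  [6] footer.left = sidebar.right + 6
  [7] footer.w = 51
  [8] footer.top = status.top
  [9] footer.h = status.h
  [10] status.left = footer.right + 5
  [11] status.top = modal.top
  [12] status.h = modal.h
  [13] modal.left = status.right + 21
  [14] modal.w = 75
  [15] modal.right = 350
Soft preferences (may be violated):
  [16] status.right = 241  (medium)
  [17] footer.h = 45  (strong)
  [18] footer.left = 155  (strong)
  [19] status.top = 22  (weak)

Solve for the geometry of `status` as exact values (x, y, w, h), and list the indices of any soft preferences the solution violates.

1. status.y = 11  [footer.top = status.top]
2. status.h = 45  [footer.h = status.h]
3. status.x = 211  [status.left = footer.right + 5]
4. status.w = 43  [modal.left = status.right + 21]

status = (x=211, y=11, w=43, h=45)
violated soft preferences: 16, 19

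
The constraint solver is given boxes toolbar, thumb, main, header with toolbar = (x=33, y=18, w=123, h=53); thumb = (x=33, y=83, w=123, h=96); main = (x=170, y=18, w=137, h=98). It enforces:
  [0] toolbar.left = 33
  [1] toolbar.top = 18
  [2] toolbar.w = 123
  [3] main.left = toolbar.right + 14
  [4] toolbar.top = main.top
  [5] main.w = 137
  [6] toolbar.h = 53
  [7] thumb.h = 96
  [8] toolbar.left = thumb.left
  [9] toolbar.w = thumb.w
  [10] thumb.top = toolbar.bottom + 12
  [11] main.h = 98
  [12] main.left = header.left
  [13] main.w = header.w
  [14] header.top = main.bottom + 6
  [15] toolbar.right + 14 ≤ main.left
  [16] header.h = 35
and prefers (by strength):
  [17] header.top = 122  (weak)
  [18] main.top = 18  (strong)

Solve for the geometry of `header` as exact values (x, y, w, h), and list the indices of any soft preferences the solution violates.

1. header.x = 170  [main.left = header.left]
2. header.w = 137  [main.w = header.w]
3. header.y = 122  [header.top = main.bottom + 6]
4. header.h = 35  [header.h = 35]

header = (x=170, y=122, w=137, h=35)
violated soft preferences: none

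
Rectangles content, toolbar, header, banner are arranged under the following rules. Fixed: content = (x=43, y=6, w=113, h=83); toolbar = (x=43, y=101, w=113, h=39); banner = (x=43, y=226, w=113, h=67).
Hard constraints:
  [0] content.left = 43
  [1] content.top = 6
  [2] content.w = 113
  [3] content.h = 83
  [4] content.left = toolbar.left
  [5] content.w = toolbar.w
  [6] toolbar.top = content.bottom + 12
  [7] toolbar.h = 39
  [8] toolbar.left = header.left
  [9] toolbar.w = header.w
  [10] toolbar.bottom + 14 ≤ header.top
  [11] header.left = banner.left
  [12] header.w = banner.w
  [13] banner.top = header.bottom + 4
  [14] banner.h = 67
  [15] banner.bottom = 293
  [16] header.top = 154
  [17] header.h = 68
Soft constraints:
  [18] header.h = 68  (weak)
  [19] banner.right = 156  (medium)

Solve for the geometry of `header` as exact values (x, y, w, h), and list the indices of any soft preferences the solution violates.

header = (x=43, y=154, w=113, h=68)
violated soft preferences: none

1. header.x = 43  [toolbar.left = header.left]
2. header.w = 113  [toolbar.w = header.w]
3. header.y = 154  [header.top = 154]
4. header.h = 68  [header.h = 68]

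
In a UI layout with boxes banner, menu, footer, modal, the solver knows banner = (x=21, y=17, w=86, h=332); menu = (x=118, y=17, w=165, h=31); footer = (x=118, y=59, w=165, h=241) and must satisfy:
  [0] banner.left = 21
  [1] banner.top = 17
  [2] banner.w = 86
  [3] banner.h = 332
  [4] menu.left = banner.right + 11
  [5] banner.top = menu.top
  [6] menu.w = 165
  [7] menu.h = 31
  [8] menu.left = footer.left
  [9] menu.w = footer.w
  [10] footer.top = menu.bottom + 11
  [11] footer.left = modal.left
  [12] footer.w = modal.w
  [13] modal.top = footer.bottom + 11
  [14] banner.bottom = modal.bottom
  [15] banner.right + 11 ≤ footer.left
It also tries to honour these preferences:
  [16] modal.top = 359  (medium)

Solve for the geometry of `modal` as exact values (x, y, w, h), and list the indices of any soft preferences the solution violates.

1. modal.x = 118  [footer.left = modal.left]
2. modal.w = 165  [footer.w = modal.w]
3. modal.y = 311  [modal.top = footer.bottom + 11]
4. modal.h = 38  [banner.bottom = modal.bottom]

modal = (x=118, y=311, w=165, h=38)
violated soft preferences: 16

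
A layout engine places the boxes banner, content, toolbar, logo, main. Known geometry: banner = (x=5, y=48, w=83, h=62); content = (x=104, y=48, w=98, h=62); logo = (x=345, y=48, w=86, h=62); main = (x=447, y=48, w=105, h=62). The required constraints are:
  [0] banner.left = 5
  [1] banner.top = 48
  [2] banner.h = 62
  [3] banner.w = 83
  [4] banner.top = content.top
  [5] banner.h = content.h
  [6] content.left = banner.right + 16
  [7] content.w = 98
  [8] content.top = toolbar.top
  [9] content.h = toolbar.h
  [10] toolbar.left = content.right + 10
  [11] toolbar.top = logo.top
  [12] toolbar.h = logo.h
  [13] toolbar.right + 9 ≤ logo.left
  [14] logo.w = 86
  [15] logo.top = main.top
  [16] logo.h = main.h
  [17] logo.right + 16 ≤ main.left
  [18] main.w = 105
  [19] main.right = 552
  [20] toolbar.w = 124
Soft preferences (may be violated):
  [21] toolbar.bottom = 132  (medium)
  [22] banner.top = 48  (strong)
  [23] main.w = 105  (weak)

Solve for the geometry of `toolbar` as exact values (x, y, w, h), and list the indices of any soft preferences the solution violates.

toolbar = (x=212, y=48, w=124, h=62)
violated soft preferences: 21

1. toolbar.y = 48  [content.top = toolbar.top]
2. toolbar.h = 62  [content.h = toolbar.h]
3. toolbar.x = 212  [toolbar.left = content.right + 10]
4. toolbar.w = 124  [toolbar.w = 124]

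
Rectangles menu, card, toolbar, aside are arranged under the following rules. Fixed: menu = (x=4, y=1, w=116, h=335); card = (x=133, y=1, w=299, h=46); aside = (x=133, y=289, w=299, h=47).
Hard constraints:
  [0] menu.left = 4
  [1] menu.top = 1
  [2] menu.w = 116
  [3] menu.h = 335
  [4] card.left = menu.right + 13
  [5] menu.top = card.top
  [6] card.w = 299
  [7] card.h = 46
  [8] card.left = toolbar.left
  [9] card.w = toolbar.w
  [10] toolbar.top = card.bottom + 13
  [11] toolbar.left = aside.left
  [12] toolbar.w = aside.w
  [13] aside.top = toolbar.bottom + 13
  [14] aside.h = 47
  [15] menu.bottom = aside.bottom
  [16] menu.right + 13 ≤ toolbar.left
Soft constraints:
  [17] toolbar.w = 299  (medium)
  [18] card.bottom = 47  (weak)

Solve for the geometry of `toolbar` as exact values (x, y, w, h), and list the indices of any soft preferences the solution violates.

toolbar = (x=133, y=60, w=299, h=216)
violated soft preferences: none

1. toolbar.x = 133  [card.left = toolbar.left]
2. toolbar.w = 299  [card.w = toolbar.w]
3. toolbar.y = 60  [toolbar.top = card.bottom + 13]
4. toolbar.h = 216  [aside.top = toolbar.bottom + 13]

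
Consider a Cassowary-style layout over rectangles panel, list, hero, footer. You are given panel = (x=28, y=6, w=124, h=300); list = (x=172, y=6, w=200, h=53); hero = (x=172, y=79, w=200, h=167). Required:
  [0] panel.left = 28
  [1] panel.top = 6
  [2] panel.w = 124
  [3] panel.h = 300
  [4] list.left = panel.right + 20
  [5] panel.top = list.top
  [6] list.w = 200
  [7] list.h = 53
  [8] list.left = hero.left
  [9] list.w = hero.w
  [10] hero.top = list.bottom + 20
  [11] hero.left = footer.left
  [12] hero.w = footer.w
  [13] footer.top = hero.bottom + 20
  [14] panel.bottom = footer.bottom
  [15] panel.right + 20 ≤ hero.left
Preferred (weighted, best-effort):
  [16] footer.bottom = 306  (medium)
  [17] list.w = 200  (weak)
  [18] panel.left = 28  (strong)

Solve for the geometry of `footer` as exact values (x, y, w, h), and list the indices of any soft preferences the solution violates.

1. footer.x = 172  [hero.left = footer.left]
2. footer.w = 200  [hero.w = footer.w]
3. footer.y = 266  [footer.top = hero.bottom + 20]
4. footer.h = 40  [panel.bottom = footer.bottom]

footer = (x=172, y=266, w=200, h=40)
violated soft preferences: none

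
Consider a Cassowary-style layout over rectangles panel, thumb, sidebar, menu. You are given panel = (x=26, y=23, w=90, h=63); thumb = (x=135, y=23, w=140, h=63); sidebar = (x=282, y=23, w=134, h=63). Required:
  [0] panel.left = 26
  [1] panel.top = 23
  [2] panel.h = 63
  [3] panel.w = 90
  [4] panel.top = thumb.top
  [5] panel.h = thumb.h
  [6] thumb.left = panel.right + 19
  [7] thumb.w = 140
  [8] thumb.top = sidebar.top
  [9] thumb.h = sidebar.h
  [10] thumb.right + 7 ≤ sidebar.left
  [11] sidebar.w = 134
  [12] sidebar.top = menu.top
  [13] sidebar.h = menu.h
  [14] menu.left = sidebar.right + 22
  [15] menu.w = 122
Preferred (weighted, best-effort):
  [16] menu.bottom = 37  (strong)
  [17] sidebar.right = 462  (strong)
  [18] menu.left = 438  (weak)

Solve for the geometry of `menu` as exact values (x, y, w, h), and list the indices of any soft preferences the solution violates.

1. menu.y = 23  [sidebar.top = menu.top]
2. menu.h = 63  [sidebar.h = menu.h]
3. menu.x = 438  [menu.left = sidebar.right + 22]
4. menu.w = 122  [menu.w = 122]

menu = (x=438, y=23, w=122, h=63)
violated soft preferences: 16, 17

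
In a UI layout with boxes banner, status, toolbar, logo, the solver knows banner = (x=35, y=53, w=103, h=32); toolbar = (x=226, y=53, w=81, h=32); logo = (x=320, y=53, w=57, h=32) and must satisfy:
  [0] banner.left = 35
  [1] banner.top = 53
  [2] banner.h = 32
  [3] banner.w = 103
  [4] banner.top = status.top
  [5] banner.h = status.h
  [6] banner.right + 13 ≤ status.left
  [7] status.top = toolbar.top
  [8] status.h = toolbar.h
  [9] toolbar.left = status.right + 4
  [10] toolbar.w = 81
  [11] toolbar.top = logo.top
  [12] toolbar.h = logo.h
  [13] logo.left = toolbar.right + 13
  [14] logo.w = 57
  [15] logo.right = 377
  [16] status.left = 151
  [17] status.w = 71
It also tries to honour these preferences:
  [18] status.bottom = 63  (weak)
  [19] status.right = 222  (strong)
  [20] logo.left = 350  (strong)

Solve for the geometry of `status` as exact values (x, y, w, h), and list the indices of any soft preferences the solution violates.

status = (x=151, y=53, w=71, h=32)
violated soft preferences: 18, 20

1. status.y = 53  [banner.top = status.top]
2. status.h = 32  [banner.h = status.h]
3. status.x = 151  [status.left = 151]
4. status.w = 71  [status.w = 71]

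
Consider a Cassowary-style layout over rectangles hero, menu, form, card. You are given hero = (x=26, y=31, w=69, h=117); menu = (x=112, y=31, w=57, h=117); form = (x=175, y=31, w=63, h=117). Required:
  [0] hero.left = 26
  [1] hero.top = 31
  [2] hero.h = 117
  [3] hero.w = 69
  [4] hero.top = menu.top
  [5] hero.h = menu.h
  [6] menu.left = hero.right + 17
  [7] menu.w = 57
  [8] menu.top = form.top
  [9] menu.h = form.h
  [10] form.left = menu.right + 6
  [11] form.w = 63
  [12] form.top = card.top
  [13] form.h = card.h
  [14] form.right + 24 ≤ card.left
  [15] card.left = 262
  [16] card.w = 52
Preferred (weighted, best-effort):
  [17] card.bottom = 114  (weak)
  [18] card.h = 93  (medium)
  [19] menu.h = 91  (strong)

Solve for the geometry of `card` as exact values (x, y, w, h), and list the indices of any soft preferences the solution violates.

card = (x=262, y=31, w=52, h=117)
violated soft preferences: 17, 18, 19

1. card.y = 31  [form.top = card.top]
2. card.h = 117  [form.h = card.h]
3. card.x = 262  [card.left = 262]
4. card.w = 52  [card.w = 52]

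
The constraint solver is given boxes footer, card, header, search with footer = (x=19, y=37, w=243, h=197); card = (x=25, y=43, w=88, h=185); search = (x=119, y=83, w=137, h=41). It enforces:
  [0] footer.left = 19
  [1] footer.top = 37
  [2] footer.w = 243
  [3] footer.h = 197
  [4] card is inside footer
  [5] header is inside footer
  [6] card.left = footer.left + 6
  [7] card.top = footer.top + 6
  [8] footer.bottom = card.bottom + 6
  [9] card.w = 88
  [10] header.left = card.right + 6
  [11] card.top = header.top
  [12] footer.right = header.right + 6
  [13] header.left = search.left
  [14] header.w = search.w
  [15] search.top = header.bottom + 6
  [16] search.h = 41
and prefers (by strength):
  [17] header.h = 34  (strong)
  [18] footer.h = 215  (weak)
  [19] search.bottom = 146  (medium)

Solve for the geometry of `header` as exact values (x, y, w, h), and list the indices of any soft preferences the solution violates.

header = (x=119, y=43, w=137, h=34)
violated soft preferences: 18, 19

1. header.x = 119  [header.left = card.right + 6]
2. header.y = 43  [card.top = header.top]
3. header.w = 137  [footer.right = header.right + 6]
4. header.h = 34  [search.top = header.bottom + 6]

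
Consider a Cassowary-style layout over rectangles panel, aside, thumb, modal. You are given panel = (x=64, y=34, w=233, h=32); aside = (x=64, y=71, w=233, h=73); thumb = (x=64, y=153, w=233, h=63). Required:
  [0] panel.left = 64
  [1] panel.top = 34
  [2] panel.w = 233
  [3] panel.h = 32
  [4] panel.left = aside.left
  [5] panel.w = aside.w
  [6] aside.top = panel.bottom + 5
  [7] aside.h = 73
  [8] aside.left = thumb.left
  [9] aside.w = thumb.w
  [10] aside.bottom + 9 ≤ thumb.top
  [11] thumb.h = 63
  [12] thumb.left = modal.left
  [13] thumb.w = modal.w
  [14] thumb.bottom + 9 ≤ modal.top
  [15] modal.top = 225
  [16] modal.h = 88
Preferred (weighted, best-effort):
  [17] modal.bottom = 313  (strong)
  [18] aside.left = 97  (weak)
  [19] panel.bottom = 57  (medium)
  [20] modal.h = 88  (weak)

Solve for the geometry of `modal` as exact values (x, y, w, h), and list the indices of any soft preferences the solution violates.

modal = (x=64, y=225, w=233, h=88)
violated soft preferences: 18, 19

1. modal.x = 64  [thumb.left = modal.left]
2. modal.w = 233  [thumb.w = modal.w]
3. modal.y = 225  [modal.top = 225]
4. modal.h = 88  [modal.h = 88]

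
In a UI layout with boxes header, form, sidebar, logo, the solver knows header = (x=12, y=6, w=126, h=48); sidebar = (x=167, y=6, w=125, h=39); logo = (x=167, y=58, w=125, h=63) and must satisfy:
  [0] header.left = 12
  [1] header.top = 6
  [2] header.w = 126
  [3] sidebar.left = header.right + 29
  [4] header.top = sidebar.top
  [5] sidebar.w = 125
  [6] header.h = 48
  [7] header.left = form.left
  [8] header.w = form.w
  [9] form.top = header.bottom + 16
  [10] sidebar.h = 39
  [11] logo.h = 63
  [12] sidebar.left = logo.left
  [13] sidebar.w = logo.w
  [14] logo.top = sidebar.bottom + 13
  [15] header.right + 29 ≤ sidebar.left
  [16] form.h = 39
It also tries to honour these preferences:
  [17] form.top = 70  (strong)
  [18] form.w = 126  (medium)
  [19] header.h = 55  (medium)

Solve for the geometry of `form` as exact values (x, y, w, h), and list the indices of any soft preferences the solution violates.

1. form.x = 12  [header.left = form.left]
2. form.w = 126  [header.w = form.w]
3. form.y = 70  [form.top = header.bottom + 16]
4. form.h = 39  [form.h = 39]

form = (x=12, y=70, w=126, h=39)
violated soft preferences: 19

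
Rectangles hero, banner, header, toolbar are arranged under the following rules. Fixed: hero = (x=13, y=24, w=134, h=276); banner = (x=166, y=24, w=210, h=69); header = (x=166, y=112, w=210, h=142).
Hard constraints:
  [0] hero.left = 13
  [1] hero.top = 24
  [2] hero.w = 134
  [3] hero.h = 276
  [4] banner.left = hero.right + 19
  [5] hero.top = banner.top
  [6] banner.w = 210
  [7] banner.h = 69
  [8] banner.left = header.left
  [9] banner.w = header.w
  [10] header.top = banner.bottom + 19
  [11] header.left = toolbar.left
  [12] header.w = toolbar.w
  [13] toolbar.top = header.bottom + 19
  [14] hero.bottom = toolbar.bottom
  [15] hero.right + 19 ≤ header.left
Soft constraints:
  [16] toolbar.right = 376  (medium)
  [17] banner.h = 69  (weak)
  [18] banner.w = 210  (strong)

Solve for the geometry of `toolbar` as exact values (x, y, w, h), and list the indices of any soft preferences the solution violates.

toolbar = (x=166, y=273, w=210, h=27)
violated soft preferences: none

1. toolbar.x = 166  [header.left = toolbar.left]
2. toolbar.w = 210  [header.w = toolbar.w]
3. toolbar.y = 273  [toolbar.top = header.bottom + 19]
4. toolbar.h = 27  [hero.bottom = toolbar.bottom]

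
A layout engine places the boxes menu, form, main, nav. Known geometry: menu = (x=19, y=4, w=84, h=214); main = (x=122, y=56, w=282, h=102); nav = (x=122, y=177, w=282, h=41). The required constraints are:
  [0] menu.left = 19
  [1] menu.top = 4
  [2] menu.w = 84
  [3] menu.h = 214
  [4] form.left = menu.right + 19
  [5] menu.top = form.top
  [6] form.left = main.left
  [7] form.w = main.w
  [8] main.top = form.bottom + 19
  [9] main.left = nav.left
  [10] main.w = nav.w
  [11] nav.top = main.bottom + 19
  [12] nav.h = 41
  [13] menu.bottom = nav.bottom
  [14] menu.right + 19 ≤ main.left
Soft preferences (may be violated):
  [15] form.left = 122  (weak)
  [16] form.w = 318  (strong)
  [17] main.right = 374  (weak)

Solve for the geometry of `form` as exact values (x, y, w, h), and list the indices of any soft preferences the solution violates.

form = (x=122, y=4, w=282, h=33)
violated soft preferences: 16, 17

1. form.x = 122  [form.left = menu.right + 19]
2. form.y = 4  [menu.top = form.top]
3. form.w = 282  [form.w = main.w]
4. form.h = 33  [main.top = form.bottom + 19]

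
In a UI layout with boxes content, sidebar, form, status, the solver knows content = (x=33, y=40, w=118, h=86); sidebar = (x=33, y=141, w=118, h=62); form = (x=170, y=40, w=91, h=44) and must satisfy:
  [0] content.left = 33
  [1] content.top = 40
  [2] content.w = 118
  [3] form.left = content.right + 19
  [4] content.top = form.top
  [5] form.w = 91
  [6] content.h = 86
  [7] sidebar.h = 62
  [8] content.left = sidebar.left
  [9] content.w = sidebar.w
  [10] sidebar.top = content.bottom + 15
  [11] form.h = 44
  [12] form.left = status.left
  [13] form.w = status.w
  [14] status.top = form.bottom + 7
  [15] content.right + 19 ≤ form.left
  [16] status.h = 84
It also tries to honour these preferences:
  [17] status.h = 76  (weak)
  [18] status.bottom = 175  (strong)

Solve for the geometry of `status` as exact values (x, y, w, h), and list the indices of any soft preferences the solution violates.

status = (x=170, y=91, w=91, h=84)
violated soft preferences: 17

1. status.x = 170  [form.left = status.left]
2. status.w = 91  [form.w = status.w]
3. status.y = 91  [status.top = form.bottom + 7]
4. status.h = 84  [status.h = 84]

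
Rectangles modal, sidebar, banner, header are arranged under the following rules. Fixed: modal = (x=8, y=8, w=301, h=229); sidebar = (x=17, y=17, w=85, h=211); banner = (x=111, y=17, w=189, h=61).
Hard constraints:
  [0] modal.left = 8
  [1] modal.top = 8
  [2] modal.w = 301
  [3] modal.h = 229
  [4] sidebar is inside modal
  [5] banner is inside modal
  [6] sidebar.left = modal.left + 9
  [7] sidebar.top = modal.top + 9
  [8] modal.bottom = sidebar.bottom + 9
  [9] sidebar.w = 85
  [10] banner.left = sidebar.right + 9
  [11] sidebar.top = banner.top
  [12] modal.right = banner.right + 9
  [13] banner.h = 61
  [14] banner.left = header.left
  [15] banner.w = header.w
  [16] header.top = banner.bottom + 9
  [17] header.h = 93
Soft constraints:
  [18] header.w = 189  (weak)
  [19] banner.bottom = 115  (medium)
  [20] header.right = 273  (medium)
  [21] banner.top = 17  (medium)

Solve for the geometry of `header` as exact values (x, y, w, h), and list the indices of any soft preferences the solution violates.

header = (x=111, y=87, w=189, h=93)
violated soft preferences: 19, 20

1. header.x = 111  [banner.left = header.left]
2. header.w = 189  [banner.w = header.w]
3. header.y = 87  [header.top = banner.bottom + 9]
4. header.h = 93  [header.h = 93]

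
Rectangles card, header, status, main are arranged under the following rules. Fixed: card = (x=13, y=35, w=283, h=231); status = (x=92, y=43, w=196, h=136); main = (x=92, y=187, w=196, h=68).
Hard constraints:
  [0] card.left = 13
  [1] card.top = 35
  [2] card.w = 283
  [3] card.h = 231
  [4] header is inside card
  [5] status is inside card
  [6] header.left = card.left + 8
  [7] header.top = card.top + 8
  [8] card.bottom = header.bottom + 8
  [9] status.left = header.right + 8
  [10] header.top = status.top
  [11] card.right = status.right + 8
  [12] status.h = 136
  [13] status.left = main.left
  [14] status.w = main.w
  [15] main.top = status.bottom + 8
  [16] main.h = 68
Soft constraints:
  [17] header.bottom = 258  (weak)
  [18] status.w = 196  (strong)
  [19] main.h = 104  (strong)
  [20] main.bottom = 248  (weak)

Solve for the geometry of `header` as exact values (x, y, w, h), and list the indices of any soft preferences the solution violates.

1. header.x = 21  [header.left = card.left + 8]
2. header.y = 43  [header.top = card.top + 8]
3. header.h = 215  [card.bottom = header.bottom + 8]
4. header.w = 63  [status.left = header.right + 8]

header = (x=21, y=43, w=63, h=215)
violated soft preferences: 19, 20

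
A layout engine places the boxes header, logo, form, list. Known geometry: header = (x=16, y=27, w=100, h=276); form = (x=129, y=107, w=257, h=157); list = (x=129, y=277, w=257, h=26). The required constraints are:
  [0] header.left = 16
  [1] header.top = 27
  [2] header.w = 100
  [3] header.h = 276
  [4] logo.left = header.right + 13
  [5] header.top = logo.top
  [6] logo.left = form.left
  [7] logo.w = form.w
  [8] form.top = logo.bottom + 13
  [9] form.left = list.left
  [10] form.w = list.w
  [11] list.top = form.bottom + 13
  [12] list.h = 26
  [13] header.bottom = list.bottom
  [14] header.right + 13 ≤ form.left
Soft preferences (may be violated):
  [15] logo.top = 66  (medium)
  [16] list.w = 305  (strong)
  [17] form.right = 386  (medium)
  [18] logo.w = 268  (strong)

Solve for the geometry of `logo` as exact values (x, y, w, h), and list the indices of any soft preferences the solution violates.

logo = (x=129, y=27, w=257, h=67)
violated soft preferences: 15, 16, 18

1. logo.x = 129  [logo.left = header.right + 13]
2. logo.y = 27  [header.top = logo.top]
3. logo.w = 257  [logo.w = form.w]
4. logo.h = 67  [form.top = logo.bottom + 13]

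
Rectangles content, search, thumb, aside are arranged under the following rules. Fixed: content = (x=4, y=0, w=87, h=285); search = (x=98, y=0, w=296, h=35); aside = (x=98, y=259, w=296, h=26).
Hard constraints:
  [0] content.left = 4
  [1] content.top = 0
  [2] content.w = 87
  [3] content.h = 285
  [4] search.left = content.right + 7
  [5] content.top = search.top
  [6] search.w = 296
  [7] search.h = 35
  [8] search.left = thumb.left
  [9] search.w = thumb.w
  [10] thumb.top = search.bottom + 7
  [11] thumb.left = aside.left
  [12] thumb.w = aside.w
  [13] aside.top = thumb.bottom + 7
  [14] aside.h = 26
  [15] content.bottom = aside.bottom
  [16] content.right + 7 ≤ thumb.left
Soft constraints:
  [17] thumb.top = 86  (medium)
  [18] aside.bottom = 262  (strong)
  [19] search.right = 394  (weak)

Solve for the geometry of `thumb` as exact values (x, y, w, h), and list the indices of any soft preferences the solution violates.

1. thumb.x = 98  [search.left = thumb.left]
2. thumb.w = 296  [search.w = thumb.w]
3. thumb.y = 42  [thumb.top = search.bottom + 7]
4. thumb.h = 210  [aside.top = thumb.bottom + 7]

thumb = (x=98, y=42, w=296, h=210)
violated soft preferences: 17, 18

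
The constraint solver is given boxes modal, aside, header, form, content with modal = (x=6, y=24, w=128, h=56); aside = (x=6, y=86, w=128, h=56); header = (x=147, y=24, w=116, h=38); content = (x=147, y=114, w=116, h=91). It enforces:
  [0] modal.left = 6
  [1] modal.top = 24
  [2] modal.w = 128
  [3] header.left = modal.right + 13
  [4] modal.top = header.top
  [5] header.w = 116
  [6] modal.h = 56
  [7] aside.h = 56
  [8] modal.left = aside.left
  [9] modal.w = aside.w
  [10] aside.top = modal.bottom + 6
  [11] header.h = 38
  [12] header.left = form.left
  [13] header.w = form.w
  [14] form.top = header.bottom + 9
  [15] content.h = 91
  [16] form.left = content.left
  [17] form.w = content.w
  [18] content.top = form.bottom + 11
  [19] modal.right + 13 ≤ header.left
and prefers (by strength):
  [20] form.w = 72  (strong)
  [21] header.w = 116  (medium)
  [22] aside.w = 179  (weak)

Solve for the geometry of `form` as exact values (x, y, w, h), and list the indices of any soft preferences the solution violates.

form = (x=147, y=71, w=116, h=32)
violated soft preferences: 20, 22

1. form.x = 147  [header.left = form.left]
2. form.w = 116  [header.w = form.w]
3. form.y = 71  [form.top = header.bottom + 9]
4. form.h = 32  [content.top = form.bottom + 11]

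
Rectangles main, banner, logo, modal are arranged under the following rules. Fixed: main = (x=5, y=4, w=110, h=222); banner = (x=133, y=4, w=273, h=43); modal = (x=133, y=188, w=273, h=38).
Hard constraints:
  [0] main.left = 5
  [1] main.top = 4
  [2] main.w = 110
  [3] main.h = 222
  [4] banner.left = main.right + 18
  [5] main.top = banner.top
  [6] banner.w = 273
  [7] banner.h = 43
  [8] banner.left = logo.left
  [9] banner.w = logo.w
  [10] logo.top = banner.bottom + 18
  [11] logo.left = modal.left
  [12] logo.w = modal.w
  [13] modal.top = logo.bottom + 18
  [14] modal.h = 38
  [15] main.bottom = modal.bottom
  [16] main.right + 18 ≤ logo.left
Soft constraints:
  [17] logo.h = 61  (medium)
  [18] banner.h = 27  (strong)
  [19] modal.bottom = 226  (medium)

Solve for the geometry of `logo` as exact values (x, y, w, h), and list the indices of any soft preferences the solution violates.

logo = (x=133, y=65, w=273, h=105)
violated soft preferences: 17, 18

1. logo.x = 133  [banner.left = logo.left]
2. logo.w = 273  [banner.w = logo.w]
3. logo.y = 65  [logo.top = banner.bottom + 18]
4. logo.h = 105  [modal.top = logo.bottom + 18]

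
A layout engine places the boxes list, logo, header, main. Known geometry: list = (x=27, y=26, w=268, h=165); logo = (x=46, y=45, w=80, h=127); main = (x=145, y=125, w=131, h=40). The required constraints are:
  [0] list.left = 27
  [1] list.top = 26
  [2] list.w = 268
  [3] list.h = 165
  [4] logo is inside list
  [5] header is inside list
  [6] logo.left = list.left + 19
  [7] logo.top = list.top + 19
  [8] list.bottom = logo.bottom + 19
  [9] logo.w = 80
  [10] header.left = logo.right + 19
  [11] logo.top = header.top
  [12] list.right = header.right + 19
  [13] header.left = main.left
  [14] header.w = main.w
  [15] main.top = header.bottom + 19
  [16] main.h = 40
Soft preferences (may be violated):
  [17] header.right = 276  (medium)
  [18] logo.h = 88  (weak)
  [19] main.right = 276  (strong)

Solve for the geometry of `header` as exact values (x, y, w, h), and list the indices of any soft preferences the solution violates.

header = (x=145, y=45, w=131, h=61)
violated soft preferences: 18

1. header.x = 145  [header.left = logo.right + 19]
2. header.y = 45  [logo.top = header.top]
3. header.w = 131  [list.right = header.right + 19]
4. header.h = 61  [main.top = header.bottom + 19]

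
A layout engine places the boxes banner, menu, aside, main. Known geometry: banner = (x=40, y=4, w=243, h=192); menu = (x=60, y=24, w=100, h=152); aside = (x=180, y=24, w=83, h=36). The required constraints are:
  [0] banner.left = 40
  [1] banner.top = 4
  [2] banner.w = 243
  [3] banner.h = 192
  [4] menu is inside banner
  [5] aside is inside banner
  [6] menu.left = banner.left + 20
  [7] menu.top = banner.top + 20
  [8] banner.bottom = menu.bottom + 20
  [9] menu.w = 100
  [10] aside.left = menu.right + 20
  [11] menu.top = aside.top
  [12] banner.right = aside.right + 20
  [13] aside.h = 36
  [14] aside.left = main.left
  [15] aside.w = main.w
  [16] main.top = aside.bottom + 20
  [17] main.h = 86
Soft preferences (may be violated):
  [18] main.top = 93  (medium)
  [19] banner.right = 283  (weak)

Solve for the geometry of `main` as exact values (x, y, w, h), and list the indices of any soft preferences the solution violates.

1. main.x = 180  [aside.left = main.left]
2. main.w = 83  [aside.w = main.w]
3. main.y = 80  [main.top = aside.bottom + 20]
4. main.h = 86  [main.h = 86]

main = (x=180, y=80, w=83, h=86)
violated soft preferences: 18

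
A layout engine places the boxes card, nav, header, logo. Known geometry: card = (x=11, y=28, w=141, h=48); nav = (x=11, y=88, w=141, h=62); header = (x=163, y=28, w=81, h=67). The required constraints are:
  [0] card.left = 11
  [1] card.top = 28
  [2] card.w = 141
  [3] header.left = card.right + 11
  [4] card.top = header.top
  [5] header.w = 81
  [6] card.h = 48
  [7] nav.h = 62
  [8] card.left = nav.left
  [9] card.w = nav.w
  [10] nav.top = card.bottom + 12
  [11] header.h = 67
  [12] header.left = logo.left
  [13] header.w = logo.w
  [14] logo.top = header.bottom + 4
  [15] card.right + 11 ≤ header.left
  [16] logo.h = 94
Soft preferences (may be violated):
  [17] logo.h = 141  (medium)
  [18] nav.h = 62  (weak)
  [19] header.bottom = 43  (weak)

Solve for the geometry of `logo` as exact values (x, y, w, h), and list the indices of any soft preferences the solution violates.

1. logo.x = 163  [header.left = logo.left]
2. logo.w = 81  [header.w = logo.w]
3. logo.y = 99  [logo.top = header.bottom + 4]
4. logo.h = 94  [logo.h = 94]

logo = (x=163, y=99, w=81, h=94)
violated soft preferences: 17, 19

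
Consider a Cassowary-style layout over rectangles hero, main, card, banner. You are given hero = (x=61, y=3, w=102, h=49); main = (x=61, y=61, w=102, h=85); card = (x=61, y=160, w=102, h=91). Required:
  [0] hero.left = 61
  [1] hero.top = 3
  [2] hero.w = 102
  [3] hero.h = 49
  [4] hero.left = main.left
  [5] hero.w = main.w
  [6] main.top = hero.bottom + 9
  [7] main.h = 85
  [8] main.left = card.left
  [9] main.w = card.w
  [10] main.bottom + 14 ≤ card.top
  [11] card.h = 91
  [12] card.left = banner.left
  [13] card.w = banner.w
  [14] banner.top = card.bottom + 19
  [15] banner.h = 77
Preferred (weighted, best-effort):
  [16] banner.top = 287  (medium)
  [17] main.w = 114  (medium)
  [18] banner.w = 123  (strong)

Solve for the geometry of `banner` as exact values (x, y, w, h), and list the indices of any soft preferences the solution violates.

banner = (x=61, y=270, w=102, h=77)
violated soft preferences: 16, 17, 18

1. banner.x = 61  [card.left = banner.left]
2. banner.w = 102  [card.w = banner.w]
3. banner.y = 270  [banner.top = card.bottom + 19]
4. banner.h = 77  [banner.h = 77]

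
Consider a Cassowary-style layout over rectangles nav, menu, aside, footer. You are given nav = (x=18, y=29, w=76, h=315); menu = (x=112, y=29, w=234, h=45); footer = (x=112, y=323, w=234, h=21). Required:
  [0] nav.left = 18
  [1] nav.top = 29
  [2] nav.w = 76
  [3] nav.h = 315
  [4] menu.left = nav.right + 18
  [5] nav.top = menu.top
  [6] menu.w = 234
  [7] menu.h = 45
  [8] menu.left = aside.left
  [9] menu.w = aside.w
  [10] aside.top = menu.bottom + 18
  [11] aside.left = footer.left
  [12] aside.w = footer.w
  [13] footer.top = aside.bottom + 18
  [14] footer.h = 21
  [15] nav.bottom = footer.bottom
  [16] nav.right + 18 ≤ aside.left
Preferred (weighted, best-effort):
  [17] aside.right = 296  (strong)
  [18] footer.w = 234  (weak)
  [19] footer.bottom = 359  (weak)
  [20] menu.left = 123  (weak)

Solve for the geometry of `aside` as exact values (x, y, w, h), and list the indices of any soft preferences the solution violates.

aside = (x=112, y=92, w=234, h=213)
violated soft preferences: 17, 19, 20

1. aside.x = 112  [menu.left = aside.left]
2. aside.w = 234  [menu.w = aside.w]
3. aside.y = 92  [aside.top = menu.bottom + 18]
4. aside.h = 213  [footer.top = aside.bottom + 18]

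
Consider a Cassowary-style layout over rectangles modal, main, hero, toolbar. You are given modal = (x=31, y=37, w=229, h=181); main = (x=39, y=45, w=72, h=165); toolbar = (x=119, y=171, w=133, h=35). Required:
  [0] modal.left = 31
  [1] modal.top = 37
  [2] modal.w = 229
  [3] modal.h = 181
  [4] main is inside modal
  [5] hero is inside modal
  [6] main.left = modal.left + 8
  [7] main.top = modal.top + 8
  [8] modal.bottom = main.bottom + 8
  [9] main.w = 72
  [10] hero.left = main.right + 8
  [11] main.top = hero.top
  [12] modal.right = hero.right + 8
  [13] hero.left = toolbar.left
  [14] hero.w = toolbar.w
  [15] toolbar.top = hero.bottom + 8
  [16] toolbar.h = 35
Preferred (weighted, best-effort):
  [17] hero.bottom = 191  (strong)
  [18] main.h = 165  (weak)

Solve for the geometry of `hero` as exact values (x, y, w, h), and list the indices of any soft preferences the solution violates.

hero = (x=119, y=45, w=133, h=118)
violated soft preferences: 17

1. hero.x = 119  [hero.left = main.right + 8]
2. hero.y = 45  [main.top = hero.top]
3. hero.w = 133  [modal.right = hero.right + 8]
4. hero.h = 118  [toolbar.top = hero.bottom + 8]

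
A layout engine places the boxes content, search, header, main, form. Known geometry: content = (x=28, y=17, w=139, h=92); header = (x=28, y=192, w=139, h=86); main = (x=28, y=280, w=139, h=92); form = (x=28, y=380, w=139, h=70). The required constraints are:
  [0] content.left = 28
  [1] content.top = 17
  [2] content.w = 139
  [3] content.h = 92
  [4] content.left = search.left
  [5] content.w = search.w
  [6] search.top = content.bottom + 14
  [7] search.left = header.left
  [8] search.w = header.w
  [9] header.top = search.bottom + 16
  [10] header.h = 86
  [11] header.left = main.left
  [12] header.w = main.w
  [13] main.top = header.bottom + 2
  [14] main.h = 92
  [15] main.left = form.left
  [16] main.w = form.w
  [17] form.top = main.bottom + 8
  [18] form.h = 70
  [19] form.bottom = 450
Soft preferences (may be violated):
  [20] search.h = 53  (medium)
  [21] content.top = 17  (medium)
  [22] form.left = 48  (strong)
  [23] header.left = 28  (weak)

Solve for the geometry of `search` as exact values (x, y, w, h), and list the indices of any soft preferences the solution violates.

search = (x=28, y=123, w=139, h=53)
violated soft preferences: 22

1. search.x = 28  [content.left = search.left]
2. search.w = 139  [content.w = search.w]
3. search.y = 123  [search.top = content.bottom + 14]
4. search.h = 53  [header.top = search.bottom + 16]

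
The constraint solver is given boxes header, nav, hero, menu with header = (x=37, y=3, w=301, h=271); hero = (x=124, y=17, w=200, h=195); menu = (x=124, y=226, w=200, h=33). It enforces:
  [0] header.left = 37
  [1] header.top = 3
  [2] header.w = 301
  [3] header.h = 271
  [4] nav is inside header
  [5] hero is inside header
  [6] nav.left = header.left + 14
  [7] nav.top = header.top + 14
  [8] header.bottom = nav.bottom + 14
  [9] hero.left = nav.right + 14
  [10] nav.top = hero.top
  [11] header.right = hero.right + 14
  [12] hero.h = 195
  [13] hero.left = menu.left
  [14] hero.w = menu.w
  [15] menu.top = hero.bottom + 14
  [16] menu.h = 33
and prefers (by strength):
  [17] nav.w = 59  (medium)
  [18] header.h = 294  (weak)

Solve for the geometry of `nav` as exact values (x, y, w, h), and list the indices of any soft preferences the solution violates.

nav = (x=51, y=17, w=59, h=243)
violated soft preferences: 18

1. nav.x = 51  [nav.left = header.left + 14]
2. nav.y = 17  [nav.top = header.top + 14]
3. nav.h = 243  [header.bottom = nav.bottom + 14]
4. nav.w = 59  [hero.left = nav.right + 14]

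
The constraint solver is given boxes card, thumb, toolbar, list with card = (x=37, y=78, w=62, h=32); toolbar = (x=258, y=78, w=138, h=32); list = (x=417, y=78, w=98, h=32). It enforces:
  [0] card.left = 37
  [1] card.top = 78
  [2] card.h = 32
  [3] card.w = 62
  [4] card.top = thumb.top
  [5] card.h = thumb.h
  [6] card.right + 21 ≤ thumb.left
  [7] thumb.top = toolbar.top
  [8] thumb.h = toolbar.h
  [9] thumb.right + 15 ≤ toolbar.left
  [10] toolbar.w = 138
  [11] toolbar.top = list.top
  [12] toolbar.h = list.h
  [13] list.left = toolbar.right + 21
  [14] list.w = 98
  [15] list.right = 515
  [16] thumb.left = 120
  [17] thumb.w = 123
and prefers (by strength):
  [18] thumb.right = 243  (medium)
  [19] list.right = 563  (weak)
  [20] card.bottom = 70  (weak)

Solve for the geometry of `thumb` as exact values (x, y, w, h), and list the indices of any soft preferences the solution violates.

1. thumb.y = 78  [card.top = thumb.top]
2. thumb.h = 32  [card.h = thumb.h]
3. thumb.x = 120  [thumb.left = 120]
4. thumb.w = 123  [thumb.w = 123]

thumb = (x=120, y=78, w=123, h=32)
violated soft preferences: 19, 20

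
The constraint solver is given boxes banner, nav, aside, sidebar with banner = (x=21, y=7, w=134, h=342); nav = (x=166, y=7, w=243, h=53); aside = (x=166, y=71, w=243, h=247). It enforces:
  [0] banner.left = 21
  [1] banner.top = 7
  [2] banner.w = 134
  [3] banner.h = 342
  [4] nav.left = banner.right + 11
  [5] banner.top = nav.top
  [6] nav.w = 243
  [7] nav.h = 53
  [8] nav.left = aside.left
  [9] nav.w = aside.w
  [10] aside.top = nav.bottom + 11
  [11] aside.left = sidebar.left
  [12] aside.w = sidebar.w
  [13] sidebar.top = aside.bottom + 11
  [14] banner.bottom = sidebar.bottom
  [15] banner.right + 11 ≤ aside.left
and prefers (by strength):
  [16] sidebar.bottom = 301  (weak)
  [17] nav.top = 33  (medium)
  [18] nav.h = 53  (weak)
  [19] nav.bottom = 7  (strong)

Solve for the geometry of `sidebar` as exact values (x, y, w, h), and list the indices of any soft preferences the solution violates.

1. sidebar.x = 166  [aside.left = sidebar.left]
2. sidebar.w = 243  [aside.w = sidebar.w]
3. sidebar.y = 329  [sidebar.top = aside.bottom + 11]
4. sidebar.h = 20  [banner.bottom = sidebar.bottom]

sidebar = (x=166, y=329, w=243, h=20)
violated soft preferences: 16, 17, 19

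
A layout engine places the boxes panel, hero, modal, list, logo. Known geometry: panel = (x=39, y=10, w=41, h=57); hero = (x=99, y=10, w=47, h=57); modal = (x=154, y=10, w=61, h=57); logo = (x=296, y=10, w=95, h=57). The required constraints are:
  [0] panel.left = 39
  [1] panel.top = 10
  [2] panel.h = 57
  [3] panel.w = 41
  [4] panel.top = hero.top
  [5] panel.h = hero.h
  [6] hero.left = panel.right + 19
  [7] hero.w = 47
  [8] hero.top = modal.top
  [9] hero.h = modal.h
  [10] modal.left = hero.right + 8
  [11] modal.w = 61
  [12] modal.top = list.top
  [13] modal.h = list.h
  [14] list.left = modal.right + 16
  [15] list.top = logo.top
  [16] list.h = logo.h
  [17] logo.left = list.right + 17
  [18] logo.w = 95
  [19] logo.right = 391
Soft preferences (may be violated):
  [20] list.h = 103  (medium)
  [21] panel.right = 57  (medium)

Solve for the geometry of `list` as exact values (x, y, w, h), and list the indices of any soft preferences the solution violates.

1. list.y = 10  [modal.top = list.top]
2. list.h = 57  [modal.h = list.h]
3. list.x = 231  [list.left = modal.right + 16]
4. list.w = 48  [logo.left = list.right + 17]

list = (x=231, y=10, w=48, h=57)
violated soft preferences: 20, 21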